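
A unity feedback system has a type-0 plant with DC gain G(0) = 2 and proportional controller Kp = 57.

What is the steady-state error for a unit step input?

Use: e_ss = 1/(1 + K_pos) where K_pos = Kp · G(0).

K_pos = Kp · G(0) = 57 × 2 = 114. e_ss = 1/(1 + 114) = 0.0087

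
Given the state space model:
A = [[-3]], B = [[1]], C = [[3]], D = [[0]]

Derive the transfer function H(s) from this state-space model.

(sI - A)⁻¹ = 1/(s + 3). H(s) = 3 × 1/(s + 3) + 0 = 3/(s + 3).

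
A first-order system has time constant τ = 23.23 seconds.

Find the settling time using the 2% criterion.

For first-order system, 2% settling time ≈ 4τ = 4 × 23.23 = 92.92 s.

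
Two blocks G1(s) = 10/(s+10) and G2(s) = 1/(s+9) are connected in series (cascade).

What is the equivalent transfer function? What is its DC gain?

Series: multiply transfer functions. G_eq = 10/(s+10) × 1/(s+9) = 10/((s+10)(s+9)). DC gain = 10/(10×9) = 0.1111.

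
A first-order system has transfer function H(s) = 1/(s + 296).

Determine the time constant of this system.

For H(s) = 1/(s + 1/τ), the pole is at -1/τ = -296, so τ = 1/296 = 0.0034 s.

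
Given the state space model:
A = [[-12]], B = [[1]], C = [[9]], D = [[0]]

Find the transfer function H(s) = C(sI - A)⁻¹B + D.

(sI - A)⁻¹ = 1/(s + 12). H(s) = 9 × 1/(s + 12) + 0 = 9/(s + 12).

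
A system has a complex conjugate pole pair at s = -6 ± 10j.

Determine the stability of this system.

Real part of poles is -6 (< 0, left half-plane). Stable.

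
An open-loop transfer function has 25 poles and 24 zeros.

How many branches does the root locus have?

Root locus has n branches where n = number of poles = 25.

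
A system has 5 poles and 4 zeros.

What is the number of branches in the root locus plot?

Root locus has n branches where n = number of poles = 5.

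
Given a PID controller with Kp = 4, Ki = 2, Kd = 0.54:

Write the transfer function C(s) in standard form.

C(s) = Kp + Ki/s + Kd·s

Substituting values: C(s) = 4 + 2/s + 0.54s = (0.54s² + 4s + 2)/s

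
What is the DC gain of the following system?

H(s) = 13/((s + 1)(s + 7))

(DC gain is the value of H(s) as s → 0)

DC gain = H(0) = 13/(1 × 7) = 13/7 = 1.8571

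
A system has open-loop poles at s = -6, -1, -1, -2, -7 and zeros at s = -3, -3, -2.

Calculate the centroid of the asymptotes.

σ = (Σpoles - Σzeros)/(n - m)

σ = (Σpoles - Σzeros)/(n - m) = (-17 - (-8))/(5 - 3) = -9/2 = -4.5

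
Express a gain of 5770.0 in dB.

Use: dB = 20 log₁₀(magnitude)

dB = 20 log₁₀(5770.0) = 75.2 dB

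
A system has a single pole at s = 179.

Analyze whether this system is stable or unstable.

Pole at s = 179 is in the right half-plane. Unstable.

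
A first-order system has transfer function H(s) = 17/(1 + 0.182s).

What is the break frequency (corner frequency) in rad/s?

Corner frequency = 1/τ = 1/0.182 = 5.495 rad/s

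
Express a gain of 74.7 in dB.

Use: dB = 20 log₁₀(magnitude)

dB = 20 log₁₀(74.7) = 37.5 dB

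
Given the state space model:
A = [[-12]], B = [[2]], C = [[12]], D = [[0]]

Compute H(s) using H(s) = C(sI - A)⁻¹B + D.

(sI - A)⁻¹ = 1/(s + 12). H(s) = 12 × 2/(s + 12) + 0 = 24/(s + 12).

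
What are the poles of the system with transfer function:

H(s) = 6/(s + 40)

Pole is where denominator = 0: s + 40 = 0, so s = -40.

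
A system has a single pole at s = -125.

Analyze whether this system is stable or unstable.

Pole at s = -125 is in the left half-plane. Stable.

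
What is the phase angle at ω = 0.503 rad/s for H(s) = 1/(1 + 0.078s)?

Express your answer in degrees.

Phase = -arctan(ωτ) = -arctan(0.503 × 0.078) = -2.2°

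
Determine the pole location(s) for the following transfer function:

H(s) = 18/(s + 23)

Pole is where denominator = 0: s + 23 = 0, so s = -23.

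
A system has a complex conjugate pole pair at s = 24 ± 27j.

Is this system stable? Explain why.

Real part of poles is 24 (> 0, right half-plane). Unstable.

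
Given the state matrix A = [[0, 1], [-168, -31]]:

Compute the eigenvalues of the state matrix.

det(A - λI) = λ² - (-31)λ + 168 = (λ - (-24))(λ - (-7)). Eigenvalues: -24, -7.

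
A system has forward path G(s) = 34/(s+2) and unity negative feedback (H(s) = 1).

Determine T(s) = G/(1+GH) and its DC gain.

T(s) = G/(1+GH) = [34/(s+2)] / [1 + 34/(s+2)] = 34/(s+2+34) = 34/(s+36). DC gain = 34/36 = 0.9444.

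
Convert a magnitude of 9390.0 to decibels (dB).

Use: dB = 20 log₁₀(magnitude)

dB = 20 log₁₀(9390.0) = 79.5 dB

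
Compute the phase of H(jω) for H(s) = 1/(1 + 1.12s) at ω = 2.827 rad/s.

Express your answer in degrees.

Phase = -arctan(ωτ) = -arctan(2.827 × 1.12) = -72.5°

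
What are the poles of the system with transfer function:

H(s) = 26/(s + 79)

Pole is where denominator = 0: s + 79 = 0, so s = -79.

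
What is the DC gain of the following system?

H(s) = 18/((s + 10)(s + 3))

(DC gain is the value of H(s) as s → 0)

DC gain = H(0) = 18/(10 × 3) = 18/30 = 0.6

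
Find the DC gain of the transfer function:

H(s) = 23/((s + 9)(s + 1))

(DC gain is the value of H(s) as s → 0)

DC gain = H(0) = 23/(9 × 1) = 23/9 = 2.5556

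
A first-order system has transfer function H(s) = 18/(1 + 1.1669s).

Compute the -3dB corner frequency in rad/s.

Corner frequency = 1/τ = 1/1.1669 = 0.857 rad/s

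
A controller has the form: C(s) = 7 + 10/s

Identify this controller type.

This is a Proportional-Integral (PI) controller.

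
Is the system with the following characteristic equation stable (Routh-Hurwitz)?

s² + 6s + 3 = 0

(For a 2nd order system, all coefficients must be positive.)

Coefficients: 1, 6, 3. All positive, so system is stable.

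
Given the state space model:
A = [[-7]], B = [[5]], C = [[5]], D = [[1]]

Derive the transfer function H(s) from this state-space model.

(sI - A)⁻¹ = 1/(s + 7). H(s) = 5×5/(s + 7) + 1 = (s + 32)/(s + 7).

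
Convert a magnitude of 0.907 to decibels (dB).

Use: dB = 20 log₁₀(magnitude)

dB = 20 log₁₀(0.907) = -0.8 dB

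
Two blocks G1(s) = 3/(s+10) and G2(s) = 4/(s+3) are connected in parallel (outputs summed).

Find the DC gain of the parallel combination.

Parallel: G_eq = G1 + G2. DC gain = G1(0) + G2(0) = 3/10 + 4/3 = 0.3 + 1.3333 = 1.6333.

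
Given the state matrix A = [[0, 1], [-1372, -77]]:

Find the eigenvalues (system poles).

det(A - λI) = λ² - (-77)λ + 1372 = (λ - (-28))(λ - (-49)). Eigenvalues: -28, -49.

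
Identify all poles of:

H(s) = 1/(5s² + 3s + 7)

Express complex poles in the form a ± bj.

Discriminant = 3² - 4×5×7 = 9 - 140 = -131 < 0, so the poles are a complex conjugate pair s = (-3 ± j√131)/(2×5). Real part = -3/(2×5) = -3/10 = -0.3; imaginary part = ±√131/(2×5) ≈ 1.1446. Poles: s = -0.3 ± 1.1446j.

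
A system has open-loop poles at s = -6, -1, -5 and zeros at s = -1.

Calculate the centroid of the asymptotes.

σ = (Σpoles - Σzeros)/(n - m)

σ = (Σpoles - Σzeros)/(n - m) = (-12 - (-1))/(3 - 1) = -11/2 = -5.5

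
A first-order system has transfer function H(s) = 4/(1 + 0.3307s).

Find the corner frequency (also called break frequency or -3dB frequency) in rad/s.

Corner frequency = 1/τ = 1/0.3307 = 3.024 rad/s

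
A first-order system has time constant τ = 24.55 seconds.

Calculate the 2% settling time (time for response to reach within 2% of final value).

For first-order system, 2% settling time ≈ 4τ = 4 × 24.55 = 98.2 s.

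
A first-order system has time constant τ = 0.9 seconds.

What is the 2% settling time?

For first-order system, 2% settling time ≈ 4τ = 4 × 0.9 = 3.6 s.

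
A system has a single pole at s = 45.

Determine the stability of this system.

Pole at s = 45 is in the right half-plane. Unstable.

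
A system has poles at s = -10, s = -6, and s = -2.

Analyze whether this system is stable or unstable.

All poles are in the left half-plane. System is stable.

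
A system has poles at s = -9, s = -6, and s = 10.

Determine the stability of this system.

Pole(s) at s = 10 are not in the left half-plane. System is unstable.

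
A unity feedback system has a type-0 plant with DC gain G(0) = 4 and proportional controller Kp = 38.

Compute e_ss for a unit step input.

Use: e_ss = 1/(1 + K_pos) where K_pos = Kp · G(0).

K_pos = Kp · G(0) = 38 × 4 = 152. e_ss = 1/(1 + 152) = 0.0065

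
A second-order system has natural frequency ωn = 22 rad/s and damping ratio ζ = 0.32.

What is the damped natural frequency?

ωd = ωn√(1 - ζ²) = 22√(1 - 0.32²) = 20.84 rad/s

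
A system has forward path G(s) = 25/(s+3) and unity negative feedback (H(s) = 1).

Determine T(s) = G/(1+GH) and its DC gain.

T(s) = G/(1+GH) = [25/(s+3)] / [1 + 25/(s+3)] = 25/(s+3+25) = 25/(s+28). DC gain = 25/28 = 0.8929.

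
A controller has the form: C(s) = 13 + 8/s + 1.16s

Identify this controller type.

This is a Proportional-Integral-Derivative (PID) controller.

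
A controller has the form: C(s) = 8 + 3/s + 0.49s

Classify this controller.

This is a Proportional-Integral-Derivative (PID) controller.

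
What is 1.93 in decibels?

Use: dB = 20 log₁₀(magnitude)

dB = 20 log₁₀(1.93) = 5.7 dB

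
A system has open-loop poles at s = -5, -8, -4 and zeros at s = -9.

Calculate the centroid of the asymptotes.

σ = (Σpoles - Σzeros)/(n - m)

σ = (Σpoles - Σzeros)/(n - m) = (-17 - (-9))/(3 - 1) = -8/2 = -4.0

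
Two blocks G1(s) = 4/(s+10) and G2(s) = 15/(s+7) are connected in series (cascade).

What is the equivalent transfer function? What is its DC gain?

Series: multiply transfer functions. G_eq = 4/(s+10) × 15/(s+7) = 60/((s+10)(s+7)). DC gain = 60/(10×7) = 0.8571.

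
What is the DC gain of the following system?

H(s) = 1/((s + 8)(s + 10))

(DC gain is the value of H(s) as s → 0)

DC gain = H(0) = 1/(8 × 10) = 1/80 = 0.0125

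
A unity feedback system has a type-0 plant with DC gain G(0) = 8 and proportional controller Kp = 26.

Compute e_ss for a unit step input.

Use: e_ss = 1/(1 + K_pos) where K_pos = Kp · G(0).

K_pos = Kp · G(0) = 26 × 8 = 208. e_ss = 1/(1 + 208) = 0.0048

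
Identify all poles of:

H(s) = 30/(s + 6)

Pole is where denominator = 0: s + 6 = 0, so s = -6.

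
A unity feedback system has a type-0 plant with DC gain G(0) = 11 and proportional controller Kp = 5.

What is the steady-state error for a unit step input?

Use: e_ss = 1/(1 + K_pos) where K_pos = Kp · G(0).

K_pos = Kp · G(0) = 5 × 11 = 55. e_ss = 1/(1 + 55) = 0.0179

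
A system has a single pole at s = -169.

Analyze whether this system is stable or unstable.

Pole at s = -169 is in the left half-plane. Stable.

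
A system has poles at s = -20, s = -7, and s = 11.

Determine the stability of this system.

Pole(s) at s = 11 are not in the left half-plane. System is unstable.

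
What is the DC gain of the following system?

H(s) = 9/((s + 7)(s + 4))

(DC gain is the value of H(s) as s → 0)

DC gain = H(0) = 9/(7 × 4) = 9/28 = 0.3214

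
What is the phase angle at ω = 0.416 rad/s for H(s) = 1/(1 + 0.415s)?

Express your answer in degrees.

Phase = -arctan(ωτ) = -arctan(0.416 × 0.415) = -9.8°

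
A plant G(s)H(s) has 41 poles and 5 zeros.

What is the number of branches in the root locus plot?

Root locus has n branches where n = number of poles = 41.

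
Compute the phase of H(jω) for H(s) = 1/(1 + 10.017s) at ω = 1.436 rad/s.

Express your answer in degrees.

Phase = -arctan(ωτ) = -arctan(1.436 × 10.017) = -86.0°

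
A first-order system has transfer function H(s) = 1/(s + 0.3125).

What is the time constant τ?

For H(s) = 1/(s + 1/τ), the pole is at -1/τ = -0.3125, so τ = 1/0.3125 = 3.2 s.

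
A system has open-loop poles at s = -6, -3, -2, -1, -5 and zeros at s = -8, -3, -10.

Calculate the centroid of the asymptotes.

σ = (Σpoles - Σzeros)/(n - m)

σ = (Σpoles - Σzeros)/(n - m) = (-17 - (-21))/(5 - 3) = 4/2 = 2.0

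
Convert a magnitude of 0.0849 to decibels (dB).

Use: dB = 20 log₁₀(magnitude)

dB = 20 log₁₀(0.0849) = -21.4 dB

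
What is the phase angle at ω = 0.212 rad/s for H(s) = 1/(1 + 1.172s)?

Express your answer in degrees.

Phase = -arctan(ωτ) = -arctan(0.212 × 1.172) = -14.0°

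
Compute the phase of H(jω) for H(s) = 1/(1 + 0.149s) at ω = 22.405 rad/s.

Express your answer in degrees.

Phase = -arctan(ωτ) = -arctan(22.405 × 0.149) = -73.3°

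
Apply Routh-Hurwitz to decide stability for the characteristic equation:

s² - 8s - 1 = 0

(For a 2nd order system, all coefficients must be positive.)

Coefficients: 1, -8, -1. b=-8, c=-1 not positive, so system is unstable.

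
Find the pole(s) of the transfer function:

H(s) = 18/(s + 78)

Pole is where denominator = 0: s + 78 = 0, so s = -78.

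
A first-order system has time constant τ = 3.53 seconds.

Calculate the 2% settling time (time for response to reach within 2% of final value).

For first-order system, 2% settling time ≈ 4τ = 4 × 3.53 = 14.12 s.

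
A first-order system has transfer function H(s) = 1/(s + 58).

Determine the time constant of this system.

For H(s) = 1/(s + 1/τ), the pole is at -1/τ = -58, so τ = 1/58 = 0.0172 s.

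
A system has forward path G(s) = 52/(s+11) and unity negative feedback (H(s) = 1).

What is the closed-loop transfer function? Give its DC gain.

T(s) = G/(1+GH) = [52/(s+11)] / [1 + 52/(s+11)] = 52/(s+11+52) = 52/(s+63). DC gain = 52/63 = 0.8254.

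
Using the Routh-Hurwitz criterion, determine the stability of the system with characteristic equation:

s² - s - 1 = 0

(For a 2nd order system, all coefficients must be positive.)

Coefficients: 1, -1, -1. b=-1, c=-1 not positive, so system is unstable.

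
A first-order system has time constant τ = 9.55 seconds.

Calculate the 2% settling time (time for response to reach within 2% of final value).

For first-order system, 2% settling time ≈ 4τ = 4 × 9.55 = 38.2 s.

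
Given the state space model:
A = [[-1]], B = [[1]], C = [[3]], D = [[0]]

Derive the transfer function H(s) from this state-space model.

(sI - A)⁻¹ = 1/(s + 1). H(s) = 3 × 1/(s + 1) + 0 = 3/(s + 1).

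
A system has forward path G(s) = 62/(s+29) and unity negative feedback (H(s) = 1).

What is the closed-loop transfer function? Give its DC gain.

T(s) = G/(1+GH) = [62/(s+29)] / [1 + 62/(s+29)] = 62/(s+29+62) = 62/(s+91). DC gain = 62/91 = 0.6813.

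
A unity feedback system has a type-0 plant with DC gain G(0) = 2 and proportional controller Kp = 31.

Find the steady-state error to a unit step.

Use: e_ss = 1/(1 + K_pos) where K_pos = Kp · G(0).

K_pos = Kp · G(0) = 31 × 2 = 62. e_ss = 1/(1 + 62) = 0.0159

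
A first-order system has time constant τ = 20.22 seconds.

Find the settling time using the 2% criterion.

For first-order system, 2% settling time ≈ 4τ = 4 × 20.22 = 80.88 s.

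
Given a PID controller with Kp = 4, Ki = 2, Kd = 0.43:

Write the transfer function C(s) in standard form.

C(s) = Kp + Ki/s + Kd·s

Substituting values: C(s) = 4 + 2/s + 0.43s = (0.43s² + 4s + 2)/s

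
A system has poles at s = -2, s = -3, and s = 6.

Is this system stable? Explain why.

Pole(s) at s = 6 are not in the left half-plane. System is unstable.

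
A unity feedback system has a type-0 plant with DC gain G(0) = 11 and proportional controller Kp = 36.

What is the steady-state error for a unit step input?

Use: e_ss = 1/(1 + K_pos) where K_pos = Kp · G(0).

K_pos = Kp · G(0) = 36 × 11 = 396. e_ss = 1/(1 + 396) = 0.0025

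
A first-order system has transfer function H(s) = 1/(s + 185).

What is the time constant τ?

For H(s) = 1/(s + 1/τ), the pole is at -1/τ = -185, so τ = 1/185 = 0.0054 s.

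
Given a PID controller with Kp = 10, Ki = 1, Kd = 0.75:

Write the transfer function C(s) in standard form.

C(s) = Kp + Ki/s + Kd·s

Substituting values: C(s) = 10 + 1/s + 0.75s = (0.75s² + 10s + 1)/s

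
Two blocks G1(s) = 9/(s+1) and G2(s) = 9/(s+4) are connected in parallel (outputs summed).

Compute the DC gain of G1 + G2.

Parallel: G_eq = G1 + G2. DC gain = G1(0) + G2(0) = 9/1 + 9/4 = 9 + 2.25 = 11.25.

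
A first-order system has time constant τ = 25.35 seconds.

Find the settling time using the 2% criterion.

For first-order system, 2% settling time ≈ 4τ = 4 × 25.35 = 101.4 s.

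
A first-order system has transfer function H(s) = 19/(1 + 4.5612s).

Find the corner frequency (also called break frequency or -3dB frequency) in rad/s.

Corner frequency = 1/τ = 1/4.5612 = 0.219 rad/s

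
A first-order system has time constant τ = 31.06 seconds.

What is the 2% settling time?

For first-order system, 2% settling time ≈ 4τ = 4 × 31.06 = 124.24 s.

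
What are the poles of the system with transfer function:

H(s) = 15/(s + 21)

Pole is where denominator = 0: s + 21 = 0, so s = -21.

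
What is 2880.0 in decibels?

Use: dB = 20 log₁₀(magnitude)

dB = 20 log₁₀(2880.0) = 69.2 dB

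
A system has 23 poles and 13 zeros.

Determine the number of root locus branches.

Root locus has n branches where n = number of poles = 23.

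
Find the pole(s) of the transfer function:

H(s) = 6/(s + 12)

Pole is where denominator = 0: s + 12 = 0, so s = -12.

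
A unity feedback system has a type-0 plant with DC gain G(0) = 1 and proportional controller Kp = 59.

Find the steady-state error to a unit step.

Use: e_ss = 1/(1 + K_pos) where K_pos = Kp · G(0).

K_pos = Kp · G(0) = 59 × 1 = 59. e_ss = 1/(1 + 59) = 0.0167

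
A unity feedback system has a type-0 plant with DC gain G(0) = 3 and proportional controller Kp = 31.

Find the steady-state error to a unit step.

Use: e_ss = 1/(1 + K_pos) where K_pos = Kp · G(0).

K_pos = Kp · G(0) = 31 × 3 = 93. e_ss = 1/(1 + 93) = 0.0106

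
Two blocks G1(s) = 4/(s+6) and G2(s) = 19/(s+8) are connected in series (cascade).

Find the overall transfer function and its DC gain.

Series: multiply transfer functions. G_eq = 4/(s+6) × 19/(s+8) = 76/((s+6)(s+8)). DC gain = 76/(6×8) = 1.5833.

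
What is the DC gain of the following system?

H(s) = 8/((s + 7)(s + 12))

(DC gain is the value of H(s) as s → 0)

DC gain = H(0) = 8/(7 × 12) = 8/84 = 0.0952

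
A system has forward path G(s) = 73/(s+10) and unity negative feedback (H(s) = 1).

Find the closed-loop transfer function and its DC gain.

T(s) = G/(1+GH) = [73/(s+10)] / [1 + 73/(s+10)] = 73/(s+10+73) = 73/(s+83). DC gain = 73/83 = 0.8795.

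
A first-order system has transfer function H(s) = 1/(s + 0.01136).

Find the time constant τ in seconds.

For H(s) = 1/(s + 1/τ), the pole is at -1/τ = -0.01136, so τ = 1/0.01136 = 88.03 s.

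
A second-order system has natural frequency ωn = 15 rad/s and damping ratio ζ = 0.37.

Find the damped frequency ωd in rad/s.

ωd = ωn√(1 - ζ²) = 15√(1 - 0.37²) = 13.94 rad/s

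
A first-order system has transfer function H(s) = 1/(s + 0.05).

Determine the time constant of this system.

For H(s) = 1/(s + 1/τ), the pole is at -1/τ = -0.05, so τ = 1/0.05 = 20 s.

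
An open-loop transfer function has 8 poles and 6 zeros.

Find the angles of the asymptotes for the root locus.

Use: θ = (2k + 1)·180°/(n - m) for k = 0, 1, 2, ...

n - m = 8 - 6 = 2. Angles: θk = (2k + 1)·180°/2 = 90°, 270°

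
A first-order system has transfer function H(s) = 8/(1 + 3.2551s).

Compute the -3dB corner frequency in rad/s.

Corner frequency = 1/τ = 1/3.2551 = 0.307 rad/s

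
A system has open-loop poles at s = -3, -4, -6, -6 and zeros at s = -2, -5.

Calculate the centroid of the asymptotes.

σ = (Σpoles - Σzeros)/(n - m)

σ = (Σpoles - Σzeros)/(n - m) = (-19 - (-7))/(4 - 2) = -12/2 = -6.0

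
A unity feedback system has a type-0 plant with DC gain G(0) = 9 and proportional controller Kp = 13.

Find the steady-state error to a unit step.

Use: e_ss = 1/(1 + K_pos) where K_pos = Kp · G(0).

K_pos = Kp · G(0) = 13 × 9 = 117. e_ss = 1/(1 + 117) = 0.0085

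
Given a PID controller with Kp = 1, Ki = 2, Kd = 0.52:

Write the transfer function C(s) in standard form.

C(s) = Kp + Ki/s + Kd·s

Substituting values: C(s) = 1 + 2/s + 0.52s = (0.52s² + s + 2)/s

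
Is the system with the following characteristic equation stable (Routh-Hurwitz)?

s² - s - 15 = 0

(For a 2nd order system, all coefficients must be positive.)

Coefficients: 1, -1, -15. b=-1, c=-15 not positive, so system is unstable.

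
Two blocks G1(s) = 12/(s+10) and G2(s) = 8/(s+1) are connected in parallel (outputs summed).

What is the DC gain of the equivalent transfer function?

Parallel: G_eq = G1 + G2. DC gain = G1(0) + G2(0) = 12/10 + 8/1 = 1.2 + 8 = 9.2.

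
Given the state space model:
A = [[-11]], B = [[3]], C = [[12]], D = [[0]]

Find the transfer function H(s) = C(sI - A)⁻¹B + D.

(sI - A)⁻¹ = 1/(s + 11). H(s) = 12 × 3/(s + 11) + 0 = 36/(s + 11).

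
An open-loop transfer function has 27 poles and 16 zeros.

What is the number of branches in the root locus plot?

Root locus has n branches where n = number of poles = 27.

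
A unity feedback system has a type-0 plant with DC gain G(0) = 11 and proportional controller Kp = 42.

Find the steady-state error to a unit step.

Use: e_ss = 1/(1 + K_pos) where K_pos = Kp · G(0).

K_pos = Kp · G(0) = 42 × 11 = 462. e_ss = 1/(1 + 462) = 0.0022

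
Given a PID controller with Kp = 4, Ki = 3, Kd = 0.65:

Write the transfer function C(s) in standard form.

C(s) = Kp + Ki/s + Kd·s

Substituting values: C(s) = 4 + 3/s + 0.65s = (0.65s² + 4s + 3)/s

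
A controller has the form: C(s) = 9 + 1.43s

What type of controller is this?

This is a Proportional-Derivative (PD) controller.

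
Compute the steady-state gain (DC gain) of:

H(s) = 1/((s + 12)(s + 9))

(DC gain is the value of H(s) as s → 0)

DC gain = H(0) = 1/(12 × 9) = 1/108 = 0.0093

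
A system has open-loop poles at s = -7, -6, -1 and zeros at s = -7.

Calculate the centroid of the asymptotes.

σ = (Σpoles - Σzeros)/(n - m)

σ = (Σpoles - Σzeros)/(n - m) = (-14 - (-7))/(3 - 1) = -7/2 = -3.5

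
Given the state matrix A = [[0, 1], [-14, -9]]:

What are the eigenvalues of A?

det(A - λI) = λ² - (-9)λ + 14 = (λ - (-7))(λ - (-2)). Eigenvalues: -7, -2.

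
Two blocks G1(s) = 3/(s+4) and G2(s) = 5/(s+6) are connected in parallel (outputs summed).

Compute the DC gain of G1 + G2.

Parallel: G_eq = G1 + G2. DC gain = G1(0) + G2(0) = 3/4 + 5/6 = 0.75 + 0.8333 = 1.5833.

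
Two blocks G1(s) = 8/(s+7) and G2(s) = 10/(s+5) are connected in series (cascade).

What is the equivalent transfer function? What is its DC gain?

Series: multiply transfer functions. G_eq = 8/(s+7) × 10/(s+5) = 80/((s+7)(s+5)). DC gain = 80/(7×5) = 2.2857.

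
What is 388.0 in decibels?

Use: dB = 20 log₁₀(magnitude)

dB = 20 log₁₀(388.0) = 51.8 dB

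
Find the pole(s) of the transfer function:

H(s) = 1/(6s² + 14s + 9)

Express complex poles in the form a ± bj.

Discriminant = 14² - 4×6×9 = 196 - 216 = -20 < 0, so the poles are a complex conjugate pair s = (-14 ± j√20)/(2×6). Real part = -14/(2×6) = -14/12 ≈ -1.1667; imaginary part = ±√20/(2×6) ≈ 0.3727. Poles: s = -1.1667 ± 0.3727j.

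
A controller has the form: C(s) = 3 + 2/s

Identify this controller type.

This is a Proportional-Integral (PI) controller.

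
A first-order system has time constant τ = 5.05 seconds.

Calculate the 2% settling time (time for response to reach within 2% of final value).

For first-order system, 2% settling time ≈ 4τ = 4 × 5.05 = 20.2 s.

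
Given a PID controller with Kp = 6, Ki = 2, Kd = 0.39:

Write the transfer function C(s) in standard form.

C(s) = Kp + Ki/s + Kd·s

Substituting values: C(s) = 6 + 2/s + 0.39s = (0.39s² + 6s + 2)/s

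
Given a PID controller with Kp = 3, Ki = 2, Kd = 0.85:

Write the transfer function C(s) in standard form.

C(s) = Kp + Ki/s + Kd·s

Substituting values: C(s) = 3 + 2/s + 0.85s = (0.85s² + 3s + 2)/s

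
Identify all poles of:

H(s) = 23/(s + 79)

Pole is where denominator = 0: s + 79 = 0, so s = -79.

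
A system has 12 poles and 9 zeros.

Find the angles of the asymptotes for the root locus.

n - m = 12 - 9 = 3. Angles: θk = (2k + 1)·180°/3 = 60°, 180°, 300°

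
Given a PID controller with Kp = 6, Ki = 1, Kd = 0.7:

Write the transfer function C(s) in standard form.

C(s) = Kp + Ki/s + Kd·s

Substituting values: C(s) = 6 + 1/s + 0.7s = (0.7s² + 6s + 1)/s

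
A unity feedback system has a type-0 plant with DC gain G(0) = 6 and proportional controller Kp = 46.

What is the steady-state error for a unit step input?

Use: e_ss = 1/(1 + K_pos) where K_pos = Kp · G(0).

K_pos = Kp · G(0) = 46 × 6 = 276. e_ss = 1/(1 + 276) = 0.0036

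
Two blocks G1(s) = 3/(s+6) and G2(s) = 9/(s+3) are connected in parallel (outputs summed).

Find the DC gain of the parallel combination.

Parallel: G_eq = G1 + G2. DC gain = G1(0) + G2(0) = 3/6 + 9/3 = 0.5 + 3 = 3.5.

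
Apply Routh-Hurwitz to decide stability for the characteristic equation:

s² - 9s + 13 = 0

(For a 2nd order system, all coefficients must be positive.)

Coefficients: 1, -9, 13. b=-9 not positive, so system is unstable.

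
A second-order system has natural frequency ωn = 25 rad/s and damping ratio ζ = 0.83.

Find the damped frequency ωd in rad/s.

ωd = ωn√(1 - ζ²) = 25√(1 - 0.83²) = 13.94 rad/s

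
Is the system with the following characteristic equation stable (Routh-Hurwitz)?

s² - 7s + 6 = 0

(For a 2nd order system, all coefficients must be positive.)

Coefficients: 1, -7, 6. b=-7 not positive, so system is unstable.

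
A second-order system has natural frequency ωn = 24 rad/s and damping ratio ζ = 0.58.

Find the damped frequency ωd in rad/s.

ωd = ωn√(1 - ζ²) = 24√(1 - 0.58²) = 19.55 rad/s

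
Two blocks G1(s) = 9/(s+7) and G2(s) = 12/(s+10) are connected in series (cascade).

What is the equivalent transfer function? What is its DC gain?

Series: multiply transfer functions. G_eq = 9/(s+7) × 12/(s+10) = 108/((s+7)(s+10)). DC gain = 108/(7×10) = 1.5429.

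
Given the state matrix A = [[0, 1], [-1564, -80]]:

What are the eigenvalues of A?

det(A - λI) = λ² - (-80)λ + 1564 = (λ - (-46))(λ - (-34)). Eigenvalues: -46, -34.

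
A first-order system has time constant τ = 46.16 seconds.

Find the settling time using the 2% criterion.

For first-order system, 2% settling time ≈ 4τ = 4 × 46.16 = 184.64 s.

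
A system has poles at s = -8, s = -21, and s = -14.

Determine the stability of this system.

All poles are in the left half-plane. System is stable.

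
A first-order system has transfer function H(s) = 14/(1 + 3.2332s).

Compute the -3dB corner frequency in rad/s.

Corner frequency = 1/τ = 1/3.2332 = 0.309 rad/s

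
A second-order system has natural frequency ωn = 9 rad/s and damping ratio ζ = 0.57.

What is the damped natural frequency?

ωd = ωn√(1 - ζ²) = 9√(1 - 0.57²) = 7.39 rad/s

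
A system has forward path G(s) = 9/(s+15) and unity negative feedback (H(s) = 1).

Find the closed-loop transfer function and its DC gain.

T(s) = G/(1+GH) = [9/(s+15)] / [1 + 9/(s+15)] = 9/(s+15+9) = 9/(s+24). DC gain = 9/24 = 0.375.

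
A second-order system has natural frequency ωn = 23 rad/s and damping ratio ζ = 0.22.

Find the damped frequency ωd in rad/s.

ωd = ωn√(1 - ζ²) = 23√(1 - 0.22²) = 22.44 rad/s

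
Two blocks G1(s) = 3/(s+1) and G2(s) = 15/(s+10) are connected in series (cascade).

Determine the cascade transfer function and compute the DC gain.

Series: multiply transfer functions. G_eq = 3/(s+1) × 15/(s+10) = 45/((s+1)(s+10)). DC gain = 45/(1×10) = 4.5.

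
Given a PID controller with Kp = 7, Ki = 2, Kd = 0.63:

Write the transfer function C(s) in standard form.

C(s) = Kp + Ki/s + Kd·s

Substituting values: C(s) = 7 + 2/s + 0.63s = (0.63s² + 7s + 2)/s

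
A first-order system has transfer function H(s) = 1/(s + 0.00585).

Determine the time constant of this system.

For H(s) = 1/(s + 1/τ), the pole is at -1/τ = -0.00585, so τ = 1/0.00585 = 170.9 s.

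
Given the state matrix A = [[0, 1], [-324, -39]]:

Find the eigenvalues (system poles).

det(A - λI) = λ² - (-39)λ + 324 = (λ - (-12))(λ - (-27)). Eigenvalues: -12, -27.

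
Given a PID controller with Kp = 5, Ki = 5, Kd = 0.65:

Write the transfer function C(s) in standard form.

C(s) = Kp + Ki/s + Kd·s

Substituting values: C(s) = 5 + 5/s + 0.65s = (0.65s² + 5s + 5)/s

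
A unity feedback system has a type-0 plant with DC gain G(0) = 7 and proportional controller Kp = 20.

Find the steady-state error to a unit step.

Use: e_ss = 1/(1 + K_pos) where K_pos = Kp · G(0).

K_pos = Kp · G(0) = 20 × 7 = 140. e_ss = 1/(1 + 140) = 0.0071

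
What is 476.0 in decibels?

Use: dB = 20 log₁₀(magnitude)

dB = 20 log₁₀(476.0) = 53.6 dB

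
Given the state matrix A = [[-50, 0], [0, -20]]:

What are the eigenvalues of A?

For diagonal matrix, eigenvalues are diagonal entries: λ₁ = -50, λ₂ = -20.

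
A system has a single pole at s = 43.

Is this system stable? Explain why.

Pole at s = 43 is in the right half-plane. Unstable.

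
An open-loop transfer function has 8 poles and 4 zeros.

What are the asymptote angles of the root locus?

n - m = 8 - 4 = 4. Angles: θk = (2k + 1)·180°/4 = 45°, 135°, 225°, 315°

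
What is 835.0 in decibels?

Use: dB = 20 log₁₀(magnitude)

dB = 20 log₁₀(835.0) = 58.4 dB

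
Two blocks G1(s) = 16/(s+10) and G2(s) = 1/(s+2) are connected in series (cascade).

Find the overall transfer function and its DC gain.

Series: multiply transfer functions. G_eq = 16/(s+10) × 1/(s+2) = 16/((s+10)(s+2)). DC gain = 16/(10×2) = 0.8.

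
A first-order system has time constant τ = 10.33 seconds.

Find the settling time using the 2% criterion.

For first-order system, 2% settling time ≈ 4τ = 4 × 10.33 = 41.32 s.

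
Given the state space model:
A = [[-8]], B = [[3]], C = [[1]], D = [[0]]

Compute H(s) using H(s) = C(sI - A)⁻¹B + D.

(sI - A)⁻¹ = 1/(s + 8). H(s) = 1 × 3/(s + 8) + 0 = 3/(s + 8).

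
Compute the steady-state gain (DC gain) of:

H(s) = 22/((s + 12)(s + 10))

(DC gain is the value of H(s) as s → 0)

DC gain = H(0) = 22/(12 × 10) = 22/120 = 0.1833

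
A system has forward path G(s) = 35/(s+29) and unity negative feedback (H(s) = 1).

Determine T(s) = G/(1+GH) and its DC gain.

T(s) = G/(1+GH) = [35/(s+29)] / [1 + 35/(s+29)] = 35/(s+29+35) = 35/(s+64). DC gain = 35/64 = 0.546875.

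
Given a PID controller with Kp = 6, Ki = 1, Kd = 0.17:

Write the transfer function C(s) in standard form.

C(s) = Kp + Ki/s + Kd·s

Substituting values: C(s) = 6 + 1/s + 0.17s = (0.17s² + 6s + 1)/s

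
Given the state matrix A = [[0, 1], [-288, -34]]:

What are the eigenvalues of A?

det(A - λI) = λ² - (-34)λ + 288 = (λ - (-16))(λ - (-18)). Eigenvalues: -16, -18.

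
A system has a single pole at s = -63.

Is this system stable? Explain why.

Pole at s = -63 is in the left half-plane. Stable.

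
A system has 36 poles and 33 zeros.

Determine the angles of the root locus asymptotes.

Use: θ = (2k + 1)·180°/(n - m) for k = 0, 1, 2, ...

n - m = 36 - 33 = 3. Angles: θk = (2k + 1)·180°/3 = 60°, 180°, 300°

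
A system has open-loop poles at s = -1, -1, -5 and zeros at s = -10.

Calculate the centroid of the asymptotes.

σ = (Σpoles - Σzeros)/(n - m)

σ = (Σpoles - Σzeros)/(n - m) = (-7 - (-10))/(3 - 1) = 3/2 = 1.5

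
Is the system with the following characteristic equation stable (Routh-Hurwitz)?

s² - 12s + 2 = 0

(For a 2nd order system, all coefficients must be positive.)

Coefficients: 1, -12, 2. b=-12 not positive, so system is unstable.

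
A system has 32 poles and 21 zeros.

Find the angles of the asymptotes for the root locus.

n - m = 32 - 21 = 11. Angles: θk = (2k + 1)·180°/11 = 16.36°, 49.09°, 81.82°, 114.55°, 147.27°, 180°, 212.73°, 245.45°, 278.18°, 310.91°, 343.64°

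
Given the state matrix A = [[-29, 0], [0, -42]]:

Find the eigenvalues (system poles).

For diagonal matrix, eigenvalues are diagonal entries: λ₁ = -29, λ₂ = -42.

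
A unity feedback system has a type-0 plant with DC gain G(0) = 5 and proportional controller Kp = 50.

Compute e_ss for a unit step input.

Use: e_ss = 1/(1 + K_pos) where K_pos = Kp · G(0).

K_pos = Kp · G(0) = 50 × 5 = 250. e_ss = 1/(1 + 250) = 0.0040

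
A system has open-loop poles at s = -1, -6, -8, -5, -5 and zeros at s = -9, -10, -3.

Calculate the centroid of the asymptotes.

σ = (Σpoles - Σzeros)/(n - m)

σ = (Σpoles - Σzeros)/(n - m) = (-25 - (-22))/(5 - 3) = -3/2 = -1.5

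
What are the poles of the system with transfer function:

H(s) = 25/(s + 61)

Pole is where denominator = 0: s + 61 = 0, so s = -61.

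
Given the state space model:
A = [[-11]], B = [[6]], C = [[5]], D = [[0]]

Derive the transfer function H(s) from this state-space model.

(sI - A)⁻¹ = 1/(s + 11). H(s) = 5 × 6/(s + 11) + 0 = 30/(s + 11).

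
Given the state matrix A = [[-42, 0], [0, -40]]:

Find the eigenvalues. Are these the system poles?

For diagonal matrix, eigenvalues are diagonal entries: λ₁ = -42, λ₂ = -40. Eigenvalues of A = system poles.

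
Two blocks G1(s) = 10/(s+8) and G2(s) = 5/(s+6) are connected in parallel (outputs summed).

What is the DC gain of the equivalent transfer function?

Parallel: G_eq = G1 + G2. DC gain = G1(0) + G2(0) = 10/8 + 5/6 = 1.25 + 0.8333 = 2.0833.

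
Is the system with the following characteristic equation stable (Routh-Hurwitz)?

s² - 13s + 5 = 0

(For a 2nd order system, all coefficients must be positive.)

Coefficients: 1, -13, 5. b=-13 not positive, so system is unstable.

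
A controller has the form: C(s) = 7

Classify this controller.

This is a Proportional (P) controller.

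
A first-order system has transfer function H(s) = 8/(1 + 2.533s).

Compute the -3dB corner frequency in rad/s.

Corner frequency = 1/τ = 1/2.533 = 0.395 rad/s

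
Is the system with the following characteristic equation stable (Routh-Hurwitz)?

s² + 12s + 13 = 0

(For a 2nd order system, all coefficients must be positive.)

Coefficients: 1, 12, 13. All positive, so system is stable.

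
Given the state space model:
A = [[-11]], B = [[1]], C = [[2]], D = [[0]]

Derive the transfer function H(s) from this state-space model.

(sI - A)⁻¹ = 1/(s + 11). H(s) = 2 × 1/(s + 11) + 0 = 2/(s + 11).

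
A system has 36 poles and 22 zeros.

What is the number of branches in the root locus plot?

Root locus has n branches where n = number of poles = 36.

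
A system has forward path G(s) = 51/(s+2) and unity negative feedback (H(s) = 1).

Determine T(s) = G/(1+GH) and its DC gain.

T(s) = G/(1+GH) = [51/(s+2)] / [1 + 51/(s+2)] = 51/(s+2+51) = 51/(s+53). DC gain = 51/53 = 0.9623.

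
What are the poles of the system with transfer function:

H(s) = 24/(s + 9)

Pole is where denominator = 0: s + 9 = 0, so s = -9.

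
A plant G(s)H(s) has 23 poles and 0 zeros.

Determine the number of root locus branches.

Root locus has n branches where n = number of poles = 23.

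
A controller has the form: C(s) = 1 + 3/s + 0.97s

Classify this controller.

This is a Proportional-Integral-Derivative (PID) controller.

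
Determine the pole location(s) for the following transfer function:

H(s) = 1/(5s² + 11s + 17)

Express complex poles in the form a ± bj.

Discriminant = 11² - 4×5×17 = 121 - 340 = -219 < 0, so the poles are a complex conjugate pair s = (-11 ± j√219)/(2×5). Real part = -11/(2×5) = -11/10 = -1.1; imaginary part = ±√219/(2×5) ≈ 1.4799. Poles: s = -1.1 ± 1.4799j.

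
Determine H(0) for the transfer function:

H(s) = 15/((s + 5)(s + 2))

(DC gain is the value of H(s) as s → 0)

DC gain = H(0) = 15/(5 × 2) = 15/10 = 1.5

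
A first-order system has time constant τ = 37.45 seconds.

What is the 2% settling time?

For first-order system, 2% settling time ≈ 4τ = 4 × 37.45 = 149.8 s.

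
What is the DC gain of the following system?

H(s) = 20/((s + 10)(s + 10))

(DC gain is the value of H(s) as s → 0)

DC gain = H(0) = 20/(10 × 10) = 20/100 = 0.2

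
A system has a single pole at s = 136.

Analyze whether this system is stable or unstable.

Pole at s = 136 is in the right half-plane. Unstable.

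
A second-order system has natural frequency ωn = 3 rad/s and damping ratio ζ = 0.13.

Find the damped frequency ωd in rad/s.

ωd = ωn√(1 - ζ²) = 3√(1 - 0.13²) = 2.97 rad/s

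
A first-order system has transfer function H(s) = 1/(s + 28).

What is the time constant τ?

For H(s) = 1/(s + 1/τ), the pole is at -1/τ = -28, so τ = 1/28 = 0.0357 s.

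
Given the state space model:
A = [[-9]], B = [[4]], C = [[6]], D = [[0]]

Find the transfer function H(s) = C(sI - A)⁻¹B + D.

(sI - A)⁻¹ = 1/(s + 9). H(s) = 6 × 4/(s + 9) + 0 = 24/(s + 9).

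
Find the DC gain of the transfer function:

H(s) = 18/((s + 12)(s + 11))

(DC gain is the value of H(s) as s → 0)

DC gain = H(0) = 18/(12 × 11) = 18/132 = 0.1364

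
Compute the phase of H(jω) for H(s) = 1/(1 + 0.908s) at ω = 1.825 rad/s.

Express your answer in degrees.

Phase = -arctan(ωτ) = -arctan(1.825 × 0.908) = -58.9°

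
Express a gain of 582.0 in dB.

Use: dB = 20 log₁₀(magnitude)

dB = 20 log₁₀(582.0) = 55.3 dB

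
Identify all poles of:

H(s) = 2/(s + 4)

Pole is where denominator = 0: s + 4 = 0, so s = -4.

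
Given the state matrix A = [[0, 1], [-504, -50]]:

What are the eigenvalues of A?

det(A - λI) = λ² - (-50)λ + 504 = (λ - (-36))(λ - (-14)). Eigenvalues: -36, -14.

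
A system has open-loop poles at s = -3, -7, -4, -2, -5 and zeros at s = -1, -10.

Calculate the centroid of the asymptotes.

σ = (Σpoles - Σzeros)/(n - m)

σ = (Σpoles - Σzeros)/(n - m) = (-21 - (-11))/(5 - 2) = -10/3 = -3.33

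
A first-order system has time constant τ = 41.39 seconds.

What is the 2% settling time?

For first-order system, 2% settling time ≈ 4τ = 4 × 41.39 = 165.56 s.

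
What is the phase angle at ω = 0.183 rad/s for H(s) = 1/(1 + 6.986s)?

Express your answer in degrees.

Phase = -arctan(ωτ) = -arctan(0.183 × 6.986) = -52.0°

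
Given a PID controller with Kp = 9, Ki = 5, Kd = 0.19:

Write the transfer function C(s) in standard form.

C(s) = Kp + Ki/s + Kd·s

Substituting values: C(s) = 9 + 5/s + 0.19s = (0.19s² + 9s + 5)/s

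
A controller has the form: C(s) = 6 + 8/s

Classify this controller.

This is a Proportional-Integral (PI) controller.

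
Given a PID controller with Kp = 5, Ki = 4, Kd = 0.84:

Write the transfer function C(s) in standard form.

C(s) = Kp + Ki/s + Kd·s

Substituting values: C(s) = 5 + 4/s + 0.84s = (0.84s² + 5s + 4)/s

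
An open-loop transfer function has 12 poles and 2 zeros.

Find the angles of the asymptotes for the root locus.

n - m = 12 - 2 = 10. Angles: θk = (2k + 1)·180°/10 = 18°, 54°, 90°, 126°, 162°, 198°, 234°, 270°, 306°, 342°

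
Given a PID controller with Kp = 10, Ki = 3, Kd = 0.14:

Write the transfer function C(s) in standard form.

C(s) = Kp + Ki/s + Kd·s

Substituting values: C(s) = 10 + 3/s + 0.14s = (0.14s² + 10s + 3)/s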